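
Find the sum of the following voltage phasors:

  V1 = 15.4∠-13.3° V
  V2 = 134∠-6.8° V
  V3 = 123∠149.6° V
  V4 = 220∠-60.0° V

Step 1 — Convert each phasor to rectangular form:
  V1 = 15.4·(cos(-13.3°) + j·sin(-13.3°)) = 14.99 - j3.543 V
  V2 = 134·(cos(-6.8°) + j·sin(-6.8°)) = 133.1 - j15.87 V
  V3 = 123·(cos(149.6°) + j·sin(149.6°)) = -106.1 + j62.24 V
  V4 = 220·(cos(-60.0°) + j·sin(-60.0°)) = 110 - j190.5 V
Step 2 — Sum components: V_total = 152 - j147.7 V.
Step 3 — Convert to polar: |V_total| = 211.9 V, ∠V_total = -44.2°.

V_total = 211.9∠-44.2° V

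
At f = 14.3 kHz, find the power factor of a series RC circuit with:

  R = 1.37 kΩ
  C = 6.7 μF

Step 1 — Angular frequency: ω = 2π·f = 2π·1.43e+04 = 8.985e+04 rad/s.
Step 2 — Component impedances:
  R: Z = R = 1370 Ω
  C: Z = 1/(jωC) = -j/(ω·C) = 0 - j1.661 Ω
Step 3 — Series combination: Z_total = R + C = 1370 - j1.661 Ω = 1370∠-0.1° Ω.
Step 4 — Power factor: PF = cos(φ) = Re(Z)/|Z| = 1370/1370 = 1.
Step 5 — Type: Im(Z) = -1.661 ⇒ leading (phase φ = -0.1°).

PF = 1 (leading, φ = -0.1°)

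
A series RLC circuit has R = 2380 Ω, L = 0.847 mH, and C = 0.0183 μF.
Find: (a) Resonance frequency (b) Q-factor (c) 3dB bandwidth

Step 1 — Resonance condition Im(Z)=0 gives ω₀ = 1/√(LC).
Step 2 — ω₀ = 1/√(0.000847·1.83e-08) = 2.54e+05 rad/s.
Step 3 — f₀ = ω₀/(2π) = 4.043e+04 Hz.
Step 4 — Series Q: Q = ω₀L/R = 2.54e+05·0.000847/2380 = 0.09039.
Step 5 — 3dB bandwidth: Δω = ω₀/Q = 2.81e+06 rad/s; BW = Δω/(2π) = 4.472e+05 Hz.

(a) f₀ = 4.043e+04 Hz  (b) Q = 0.09039  (c) BW = 4.472e+05 Hz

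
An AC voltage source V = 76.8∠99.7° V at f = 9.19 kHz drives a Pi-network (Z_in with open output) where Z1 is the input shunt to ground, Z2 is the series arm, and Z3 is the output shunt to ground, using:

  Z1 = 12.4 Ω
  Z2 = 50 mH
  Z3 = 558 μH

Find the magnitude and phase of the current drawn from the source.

Step 1 — Angular frequency: ω = 2π·f = 2π·9190 = 5.774e+04 rad/s.
Step 2 — Component impedances:
  Z1: Z = R = 12.4 Ω
  Z2: Z = jωL = j·5.774e+04·0.05 = 0 + j2887 Ω
  Z3: Z = jωL = j·5.774e+04·0.000558 = 0 + j32.22 Ω
Step 3 — With open output, the series arm Z2 and the output shunt Z3 appear in series to ground: Z2 + Z3 = 0 + j2919 Ω.
Step 4 — Parallel with input shunt Z1: Z_in = Z1 || (Z2 + Z3) = 12.4 + j0.05267 Ω = 12.4∠0.2° Ω.
Step 5 — Source phasor: V = 76.8∠99.7° V = -12.94 + j75.7 V.
Step 6 — Ohm's law: I = V / Z_total = (-12.94 + j75.7) / (12.4 + j0.05267) = -1.018 + j6.109 A.
Step 7 — Convert to polar: |I| = 6.194 A, ∠I = 99.5°.

I = 6.194∠99.5° A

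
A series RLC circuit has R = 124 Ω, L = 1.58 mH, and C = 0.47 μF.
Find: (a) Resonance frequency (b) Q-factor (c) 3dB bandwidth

Step 1 — Resonance: ω₀ = 1/√(LC) = 1/√(0.00158·4.7e-07) = 3.67e+04 rad/s.
Step 2 — f₀ = ω₀/(2π) = 5840 Hz.
Step 3 — Series Q: Q = ω₀L/R = 3.67e+04·0.00158/124 = 0.4676.
Step 4 — Bandwidth: Δω = ω₀/Q = 7.848e+04 rad/s; BW = Δω/(2π) = 1.249e+04 Hz.

(a) f₀ = 5840 Hz  (b) Q = 0.4676  (c) BW = 1.249e+04 Hz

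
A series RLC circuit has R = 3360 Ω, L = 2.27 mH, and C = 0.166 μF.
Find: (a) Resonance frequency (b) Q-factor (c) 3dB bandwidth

Step 1 — Resonance: ω₀ = 1/√(LC) = 1/√(0.00227·1.66e-07) = 5.151e+04 rad/s.
Step 2 — f₀ = ω₀/(2π) = 8199 Hz.
Step 3 — Series Q: Q = ω₀L/R = 5.151e+04·0.00227/3360 = 0.0348.
Step 4 — Bandwidth: Δω = ω₀/Q = 1.48e+06 rad/s; BW = Δω/(2π) = 2.356e+05 Hz.

(a) f₀ = 8199 Hz  (b) Q = 0.0348  (c) BW = 2.356e+05 Hz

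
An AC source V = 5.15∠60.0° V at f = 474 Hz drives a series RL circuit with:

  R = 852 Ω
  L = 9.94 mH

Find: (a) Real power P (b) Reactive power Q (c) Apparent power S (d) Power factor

Step 1 — Angular frequency: ω = 2π·f = 2π·474 = 2978 rad/s.
Step 2 — Component impedances:
  R: Z = R = 852 Ω
  L: Z = jωL = j·2978·0.00994 = 0 + j29.6 Ω
Step 3 — Series combination: Z_total = R + L = 852 + j29.6 Ω = 852.5∠2.0° Ω.
Step 4 — Source phasor: V = 5.15∠60.0° V = 2.575 + j4.46 V.
Step 5 — Current: I = V / Z = 0.0032 + j0.005124 A = 0.006041∠58.0° A.
Step 6 — Complex power: S = V·I* = 0.03109 + j0.00108 VA.
Step 7 — Real power: P = Re(S) = 0.03109 W.
Step 8 — Reactive power: Q = Im(S) = 0.00108 VAR.
Step 9 — Apparent power: |S| = 0.03111 VA.
Step 10 — Power factor: PF = P/|S| = 0.9994 (lagging).

(a) P = 0.03109 W  (b) Q = 0.00108 VAR  (c) S = 0.03111 VA  (d) PF = 0.9994 (lagging)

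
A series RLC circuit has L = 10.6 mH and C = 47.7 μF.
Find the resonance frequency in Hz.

Step 1 — Resonance condition Im(Z)=0 gives ω₀ = 1/√(LC).
Step 2 — ω₀ = 1/√(0.0106·4.77e-05) = 1406 rad/s.
Step 3 — f₀ = ω₀/(2π) = 223.8 Hz.

f₀ = 223.8 Hz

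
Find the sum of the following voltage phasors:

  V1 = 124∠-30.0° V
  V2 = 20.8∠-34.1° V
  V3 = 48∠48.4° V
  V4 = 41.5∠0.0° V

Step 1 — Convert each phasor to rectangular form:
  V1 = 124·(cos(-30.0°) + j·sin(-30.0°)) = 107.4 - j62 V
  V2 = 20.8·(cos(-34.1°) + j·sin(-34.1°)) = 17.22 - j11.66 V
  V3 = 48·(cos(48.4°) + j·sin(48.4°)) = 31.87 + j35.89 V
  V4 = 41.5·(cos(0.0°) + j·sin(0.0°)) = 41.5 V
Step 2 — Sum components: V_total = 198 - j37.77 V.
Step 3 — Convert to polar: |V_total| = 201.5 V, ∠V_total = -10.8°.

V_total = 201.5∠-10.8° V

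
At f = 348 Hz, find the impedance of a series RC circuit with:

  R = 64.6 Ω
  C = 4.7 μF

Step 1 — Angular frequency: ω = 2π·f = 2π·348 = 2187 rad/s.
Step 2 — Component impedances:
  R: Z = R = 64.6 Ω
  C: Z = 1/(jωC) = -j/(ω·C) = 0 - j97.31 Ω
Step 3 — Series combination: Z_total = R + C = 64.6 - j97.31 Ω = 116.8∠-56.4° Ω.

Z = 64.6 - j97.31 Ω = 116.8∠-56.4° Ω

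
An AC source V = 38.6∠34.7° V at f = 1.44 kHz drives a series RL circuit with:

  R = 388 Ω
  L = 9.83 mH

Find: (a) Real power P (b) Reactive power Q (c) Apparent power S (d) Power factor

Step 1 — Angular frequency: ω = 2π·f = 2π·1440 = 9048 rad/s.
Step 2 — Component impedances:
  R: Z = R = 388 Ω
  L: Z = jωL = j·9048·0.00983 = 0 + j88.94 Ω
Step 3 — Series combination: Z_total = R + L = 388 + j88.94 Ω = 398.1∠12.9° Ω.
Step 4 — Source phasor: V = 38.6∠34.7° V = 31.73 + j21.97 V.
Step 5 — Current: I = V / Z = 0.09004 + j0.03599 A = 0.09697∠21.8° A.
Step 6 — Complex power: S = V·I* = 3.648 + j0.8363 VA.
Step 7 — Real power: P = Re(S) = 3.648 W.
Step 8 — Reactive power: Q = Im(S) = 0.8363 VAR.
Step 9 — Apparent power: |S| = 3.743 VA.
Step 10 — Power factor: PF = P/|S| = 0.9747 (lagging).

(a) P = 3.648 W  (b) Q = 0.8363 VAR  (c) S = 3.743 VA  (d) PF = 0.9747 (lagging)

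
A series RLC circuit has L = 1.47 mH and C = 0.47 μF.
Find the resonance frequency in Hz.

Step 1 — Resonance condition Im(Z)=0 gives ω₀ = 1/√(LC).
Step 2 — ω₀ = 1/√(0.00147·4.7e-07) = 3.804e+04 rad/s.
Step 3 — f₀ = ω₀/(2π) = 6055 Hz.

f₀ = 6055 Hz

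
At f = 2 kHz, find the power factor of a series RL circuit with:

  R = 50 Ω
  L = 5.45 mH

Step 1 — Angular frequency: ω = 2π·f = 2π·2000 = 1.257e+04 rad/s.
Step 2 — Component impedances:
  R: Z = R = 50 Ω
  L: Z = jωL = j·1.257e+04·0.00545 = 0 + j68.49 Ω
Step 3 — Series combination: Z_total = R + L = 50 + j68.49 Ω = 84.8∠53.9° Ω.
Step 4 — Power factor: PF = cos(φ) = Re(Z)/|Z| = 50/84.8 = 0.5896.
Step 5 — Type: Im(Z) = 68.49 ⇒ lagging (phase φ = 53.9°).

PF = 0.5896 (lagging, φ = 53.9°)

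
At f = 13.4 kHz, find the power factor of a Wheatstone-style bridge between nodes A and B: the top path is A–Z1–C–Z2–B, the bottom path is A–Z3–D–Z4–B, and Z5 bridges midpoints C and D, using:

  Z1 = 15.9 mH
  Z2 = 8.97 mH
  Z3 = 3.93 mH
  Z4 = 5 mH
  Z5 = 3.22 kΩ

Step 1 — Angular frequency: ω = 2π·f = 2π·1.34e+04 = 8.419e+04 rad/s.
Step 2 — Component impedances:
  Z1: Z = jωL = j·8.419e+04·0.0159 = 0 + j1339 Ω
  Z2: Z = jωL = j·8.419e+04·0.00897 = 0 + j755.2 Ω
  Z3: Z = jωL = j·8.419e+04·0.00393 = 0 + j330.9 Ω
  Z4: Z = jωL = j·8.419e+04·0.005 = 0 + j421 Ω
  Z5: Z = R = 3220 Ω
Step 3 — Bridge requires nodal analysis (the Z5 bridge couples midpoints C and D, so the two paths cannot be reduced to a simple series/parallel combination). Setting node B to ground and injecting 1 A at node A, the 3-node admittance system at A, C, D solves to V_A = Z_AB = 3.607 + j552.4 Ω = 552.5∠89.6° Ω.
Step 4 — Power factor: PF = cos(φ) = Re(Z)/|Z| = 3.607/552.5 = 0.006529.
Step 5 — Type: Im(Z) = 552.4 ⇒ lagging (phase φ = 89.6°).

PF = 0.006529 (lagging, φ = 89.6°)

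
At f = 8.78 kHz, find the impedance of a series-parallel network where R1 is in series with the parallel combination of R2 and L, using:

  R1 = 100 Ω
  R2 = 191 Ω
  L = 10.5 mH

Step 1 — Angular frequency: ω = 2π·f = 2π·8780 = 5.517e+04 rad/s.
Step 2 — Component impedances:
  R1: Z = R = 100 Ω
  R2: Z = R = 191 Ω
  L: Z = jωL = j·5.517e+04·0.0105 = 0 + j579.2 Ω
Step 3 — Parallel branch: R2 || L = 1/(1/R2 + 1/L) = 172.3 + j56.8 Ω.
Step 4 — Series with R1: Z_total = R1 + (R2 || L) = 272.3 + j56.8 Ω = 278.1∠11.8° Ω.

Z = 272.3 + j56.8 Ω = 278.1∠11.8° Ω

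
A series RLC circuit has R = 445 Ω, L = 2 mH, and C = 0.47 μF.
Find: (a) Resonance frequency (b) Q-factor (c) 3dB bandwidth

Step 1 — Resonance: ω₀ = 1/√(LC) = 1/√(0.002·4.7e-07) = 3.262e+04 rad/s.
Step 2 — f₀ = ω₀/(2π) = 5191 Hz.
Step 3 — Series Q: Q = ω₀L/R = 3.262e+04·0.002/445 = 0.1466.
Step 4 — Bandwidth: Δω = ω₀/Q = 2.225e+05 rad/s; BW = Δω/(2π) = 3.541e+04 Hz.

(a) f₀ = 5191 Hz  (b) Q = 0.1466  (c) BW = 3.541e+04 Hz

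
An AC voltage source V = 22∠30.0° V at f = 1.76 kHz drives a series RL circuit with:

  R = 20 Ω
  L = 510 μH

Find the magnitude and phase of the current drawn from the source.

Step 1 — Angular frequency: ω = 2π·f = 2π·1760 = 1.106e+04 rad/s.
Step 2 — Component impedances:
  R: Z = R = 20 Ω
  L: Z = jωL = j·1.106e+04·0.00051 = 0 + j5.64 Ω
Step 3 — Series combination: Z_total = R + L = 20 + j5.64 Ω = 20.78∠15.7° Ω.
Step 4 — Source phasor: V = 22∠30.0° V = 19.05 + j11 V.
Step 5 — Ohm's law: I = V / Z_total = (19.05 + j11) / (20 + j5.64) = 1.026 + j0.2606 A.
Step 6 — Convert to polar: |I| = 1.059 A, ∠I = 14.3°.

I = 1.059∠14.3° A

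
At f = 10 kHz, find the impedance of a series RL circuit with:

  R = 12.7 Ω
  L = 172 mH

Step 1 — Angular frequency: ω = 2π·f = 2π·1e+04 = 6.283e+04 rad/s.
Step 2 — Component impedances:
  R: Z = R = 12.7 Ω
  L: Z = jωL = j·6.283e+04·0.172 = 0 + j1.081e+04 Ω
Step 3 — Series combination: Z_total = R + L = 12.7 + j1.081e+04 Ω = 1.081e+04∠89.9° Ω.

Z = 12.7 + j1.081e+04 Ω = 1.081e+04∠89.9° Ω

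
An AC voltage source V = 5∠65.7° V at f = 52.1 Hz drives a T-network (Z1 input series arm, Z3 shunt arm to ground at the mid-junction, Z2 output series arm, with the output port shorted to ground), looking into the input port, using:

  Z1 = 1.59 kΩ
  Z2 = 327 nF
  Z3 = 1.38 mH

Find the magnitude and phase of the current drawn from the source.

Step 1 — Angular frequency: ω = 2π·f = 2π·52.1 = 327.4 rad/s.
Step 2 — Component impedances:
  Z1: Z = R = 1590 Ω
  Z2: Z = 1/(jωC) = -j/(ω·C) = 0 - j9342 Ω
  Z3: Z = jωL = j·327.4·0.00138 = 0 + j0.4517 Ω
Step 3 — With the output port shorted to ground, the output series arm Z2 runs from the junction to ground; the shunt arm Z3 also runs from the junction to ground. They appear in parallel: Z3 || Z2 = 0 + j0.4518 Ω.
Step 4 — Series with input arm Z1: Z_in = Z1 + (Z3 || Z2) = 1590 + j0.4518 Ω = 1590∠0.0° Ω.
Step 5 — Source phasor: V = 5∠65.7° V = 2.058 + j4.557 V.
Step 6 — Ohm's law: I = V / Z_total = (2.058 + j4.557) / (1590 + j0.4518) = 0.001295 + j0.002866 A.
Step 7 — Convert to polar: |I| = 0.003145 A, ∠I = 65.7°.

I = 0.003145∠65.7° A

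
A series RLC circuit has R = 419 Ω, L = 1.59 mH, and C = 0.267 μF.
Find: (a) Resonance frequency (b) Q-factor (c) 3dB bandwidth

Step 1 — Resonance: ω₀ = 1/√(LC) = 1/√(0.00159·2.67e-07) = 4.853e+04 rad/s.
Step 2 — f₀ = ω₀/(2π) = 7724 Hz.
Step 3 — Series Q: Q = ω₀L/R = 4.853e+04·0.00159/419 = 0.1842.
Step 4 — Bandwidth: Δω = ω₀/Q = 2.635e+05 rad/s; BW = Δω/(2π) = 4.194e+04 Hz.

(a) f₀ = 7724 Hz  (b) Q = 0.1842  (c) BW = 4.194e+04 Hz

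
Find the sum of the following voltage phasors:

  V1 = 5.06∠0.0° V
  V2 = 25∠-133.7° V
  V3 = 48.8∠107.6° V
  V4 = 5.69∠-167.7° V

Step 1 — Convert each phasor to rectangular form:
  V1 = 5.06·(cos(0.0°) + j·sin(0.0°)) = 5.06 V
  V2 = 25·(cos(-133.7°) + j·sin(-133.7°)) = -17.27 - j18.07 V
  V3 = 48.8·(cos(107.6°) + j·sin(107.6°)) = -14.76 + j46.52 V
  V4 = 5.69·(cos(-167.7°) + j·sin(-167.7°)) = -5.559 - j1.212 V
Step 2 — Sum components: V_total = -32.53 + j27.23 V.
Step 3 — Convert to polar: |V_total| = 42.42 V, ∠V_total = 140.1°.

V_total = 42.42∠140.1° V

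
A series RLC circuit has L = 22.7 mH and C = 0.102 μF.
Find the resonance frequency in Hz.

Step 1 — Resonance condition Im(Z)=0 gives ω₀ = 1/√(LC).
Step 2 — ω₀ = 1/√(0.0227·1.02e-07) = 2.078e+04 rad/s.
Step 3 — f₀ = ω₀/(2π) = 3308 Hz.

f₀ = 3308 Hz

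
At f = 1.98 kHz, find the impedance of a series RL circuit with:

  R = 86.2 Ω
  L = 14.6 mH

Step 1 — Angular frequency: ω = 2π·f = 2π·1980 = 1.244e+04 rad/s.
Step 2 — Component impedances:
  R: Z = R = 86.2 Ω
  L: Z = jωL = j·1.244e+04·0.0146 = 0 + j181.6 Ω
Step 3 — Series combination: Z_total = R + L = 86.2 + j181.6 Ω = 201.1∠64.6° Ω.

Z = 86.2 + j181.6 Ω = 201.1∠64.6° Ω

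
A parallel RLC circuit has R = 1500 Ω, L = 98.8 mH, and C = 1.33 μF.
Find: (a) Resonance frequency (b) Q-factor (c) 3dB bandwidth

Step 1 — Resonance: ω₀ = 1/√(LC) = 1/√(0.0988·1.33e-06) = 2759 rad/s.
Step 2 — f₀ = ω₀/(2π) = 439.1 Hz.
Step 3 — Parallel Q: Q = R/(ω₀L) = 1500/(2759·0.0988) = 5.503.
Step 4 — Bandwidth: Δω = ω₀/Q = 501.3 rad/s; BW = Δω/(2π) = 79.78 Hz.

(a) f₀ = 439.1 Hz  (b) Q = 5.503  (c) BW = 79.78 Hz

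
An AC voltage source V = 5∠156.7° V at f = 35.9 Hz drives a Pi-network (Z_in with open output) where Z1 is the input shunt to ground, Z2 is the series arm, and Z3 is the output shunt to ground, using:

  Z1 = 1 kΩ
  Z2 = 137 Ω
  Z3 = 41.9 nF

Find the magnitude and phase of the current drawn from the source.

Step 1 — Angular frequency: ω = 2π·f = 2π·35.9 = 225.6 rad/s.
Step 2 — Component impedances:
  Z1: Z = R = 1000 Ω
  Z2: Z = R = 137 Ω
  Z3: Z = 1/(jωC) = -j/(ω·C) = 0 - j1.058e+05 Ω
Step 3 — With open output, the series arm Z2 and the output shunt Z3 appear in series to ground: Z2 + Z3 = 137 - j1.058e+05 Ω.
Step 4 — Parallel with input shunt Z1: Z_in = Z1 || (Z2 + Z3) = 999.9 - j9.45 Ω = 999.9∠-0.5° Ω.
Step 5 — Source phasor: V = 5∠156.7° V = -4.592 + j1.978 V.
Step 6 — Ohm's law: I = V / Z_total = (-4.592 + j1.978) / (999.9 - j9.45) = -0.004611 + j0.001934 A.
Step 7 — Convert to polar: |I| = 0.005 A, ∠I = 157.2°.

I = 0.005∠157.2° A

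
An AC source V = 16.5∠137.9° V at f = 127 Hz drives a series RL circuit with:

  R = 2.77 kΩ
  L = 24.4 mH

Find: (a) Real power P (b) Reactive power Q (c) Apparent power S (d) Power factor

Step 1 — Angular frequency: ω = 2π·f = 2π·127 = 798 rad/s.
Step 2 — Component impedances:
  R: Z = R = 2770 Ω
  L: Z = jωL = j·798·0.0244 = 0 + j19.47 Ω
Step 3 — Series combination: Z_total = R + L = 2770 + j19.47 Ω = 2770∠0.4° Ω.
Step 4 — Source phasor: V = 16.5∠137.9° V = -12.24 + j11.06 V.
Step 5 — Current: I = V / Z = -0.004391 + j0.004024 A = 0.005957∠137.5° A.
Step 6 — Complex power: S = V·I* = 0.09828 + j0.0006908 VA.
Step 7 — Real power: P = Re(S) = 0.09828 W.
Step 8 — Reactive power: Q = Im(S) = 0.0006908 VAR.
Step 9 — Apparent power: |S| = 0.09828 VA.
Step 10 — Power factor: PF = P/|S| = 1 (lagging).

(a) P = 0.09828 W  (b) Q = 0.0006908 VAR  (c) S = 0.09828 VA  (d) PF = 1 (lagging)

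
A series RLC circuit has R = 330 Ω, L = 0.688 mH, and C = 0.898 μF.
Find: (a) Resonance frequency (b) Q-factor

Step 1 — Resonance condition Im(Z)=0 gives ω₀ = 1/√(LC).
Step 2 — ω₀ = 1/√(0.000688·8.98e-07) = 4.023e+04 rad/s.
Step 3 — f₀ = ω₀/(2π) = 6403 Hz.
Step 4 — Series Q: Q = ω₀L/R = 4.023e+04·0.000688/330 = 0.08388.

(a) f₀ = 6403 Hz  (b) Q = 0.08388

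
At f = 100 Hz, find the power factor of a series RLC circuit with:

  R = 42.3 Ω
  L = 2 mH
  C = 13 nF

Step 1 — Angular frequency: ω = 2π·f = 2π·100 = 628.3 rad/s.
Step 2 — Component impedances:
  R: Z = R = 42.3 Ω
  L: Z = jωL = j·628.3·0.002 = 0 + j1.257 Ω
  C: Z = 1/(jωC) = -j/(ω·C) = 0 - j1.224e+05 Ω
Step 3 — Series combination: Z_total = R + L + C = 42.3 - j1.224e+05 Ω = 1.224e+05∠-90.0° Ω.
Step 4 — Power factor: PF = cos(φ) = Re(Z)/|Z| = 42.3/1.2243e+05 = 0.0003455.
Step 5 — Type: Im(Z) = -1.224e+05 ⇒ leading (phase φ = -90.0°).

PF = 0.0003455 (leading, φ = -90.0°)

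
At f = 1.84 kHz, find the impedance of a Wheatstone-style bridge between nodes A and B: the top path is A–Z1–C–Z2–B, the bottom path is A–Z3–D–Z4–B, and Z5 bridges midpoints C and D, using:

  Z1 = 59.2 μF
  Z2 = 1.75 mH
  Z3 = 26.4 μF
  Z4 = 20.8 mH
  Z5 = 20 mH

Step 1 — Angular frequency: ω = 2π·f = 2π·1840 = 1.156e+04 rad/s.
Step 2 — Component impedances:
  Z1: Z = 1/(jωC) = -j/(ω·C) = 0 - j1.461 Ω
  Z2: Z = jωL = j·1.156e+04·0.00175 = 0 + j20.23 Ω
  Z3: Z = 1/(jωC) = -j/(ω·C) = 0 - j3.276 Ω
  Z4: Z = jωL = j·1.156e+04·0.0208 = 0 + j240.5 Ω
  Z5: Z = jωL = j·1.156e+04·0.02 = 0 + j231.2 Ω
Step 3 — Bridge requires nodal analysis (the Z5 bridge couples midpoints C and D, so the two paths cannot be reduced to a simple series/parallel combination). Setting node B to ground and injecting 1 A at node A, the 3-node admittance system at A, C, D solves to V_A = Z_AB = 0 + j17.39 Ω = 17.39∠90.0° Ω.

Z = 0 + j17.39 Ω = 17.39∠90.0° Ω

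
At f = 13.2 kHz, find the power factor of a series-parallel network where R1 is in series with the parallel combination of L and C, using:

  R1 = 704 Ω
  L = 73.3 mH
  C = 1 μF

Step 1 — Angular frequency: ω = 2π·f = 2π·1.32e+04 = 8.294e+04 rad/s.
Step 2 — Component impedances:
  R1: Z = R = 704 Ω
  L: Z = jωL = j·8.294e+04·0.0733 = 0 + j6079 Ω
  C: Z = 1/(jωC) = -j/(ω·C) = 0 - j12.06 Ω
Step 3 — Parallel branch: L || C = 1/(1/L + 1/C) = 0 - j12.08 Ω.
Step 4 — Series with R1: Z_total = R1 + (L || C) = 704 - j12.08 Ω = 704.1∠-1.0° Ω.
Step 5 — Power factor: PF = cos(φ) = Re(Z)/|Z| = 704/704.1 = 0.9999.
Step 6 — Type: Im(Z) = -12.08 ⇒ leading (phase φ = -1.0°).

PF = 0.9999 (leading, φ = -1.0°)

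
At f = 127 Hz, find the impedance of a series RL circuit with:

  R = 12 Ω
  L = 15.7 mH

Step 1 — Angular frequency: ω = 2π·f = 2π·127 = 798 rad/s.
Step 2 — Component impedances:
  R: Z = R = 12 Ω
  L: Z = jωL = j·798·0.0157 = 0 + j12.53 Ω
Step 3 — Series combination: Z_total = R + L = 12 + j12.53 Ω = 17.35∠46.2° Ω.

Z = 12 + j12.53 Ω = 17.35∠46.2° Ω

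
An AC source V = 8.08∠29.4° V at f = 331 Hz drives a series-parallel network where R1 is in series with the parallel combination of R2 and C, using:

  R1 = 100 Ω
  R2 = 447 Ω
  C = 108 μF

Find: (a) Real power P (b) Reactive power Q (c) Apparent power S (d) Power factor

Step 1 — Angular frequency: ω = 2π·f = 2π·331 = 2080 rad/s.
Step 2 — Component impedances:
  R1: Z = R = 100 Ω
  R2: Z = R = 447 Ω
  C: Z = 1/(jωC) = -j/(ω·C) = 0 - j4.452 Ω
Step 3 — Parallel branch: R2 || C = 1/(1/R2 + 1/C) = 0.04434 - j4.452 Ω.
Step 4 — Series with R1: Z_total = R1 + (R2 || C) = 100 - j4.452 Ω = 100.1∠-2.5° Ω.
Step 5 — Source phasor: V = 8.08∠29.4° V = 7.039 + j3.967 V.
Step 6 — Current: I = V / Z = 0.06846 + j0.04269 A = 0.08068∠31.9° A.
Step 7 — Complex power: S = V·I* = 0.6513 - j0.02898 VA.
Step 8 — Real power: P = Re(S) = 0.6513 W.
Step 9 — Reactive power: Q = Im(S) = -0.02898 VAR.
Step 10 — Apparent power: |S| = 0.6519 VA.
Step 11 — Power factor: PF = P/|S| = 0.999 (leading).

(a) P = 0.6513 W  (b) Q = -0.02898 VAR  (c) S = 0.6519 VA  (d) PF = 0.999 (leading)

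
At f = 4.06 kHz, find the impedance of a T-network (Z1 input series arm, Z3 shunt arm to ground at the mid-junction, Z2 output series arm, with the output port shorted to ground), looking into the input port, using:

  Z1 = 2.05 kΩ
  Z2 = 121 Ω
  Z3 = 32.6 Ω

Step 1 — Angular frequency: ω = 2π·f = 2π·4060 = 2.551e+04 rad/s.
Step 2 — Component impedances:
  Z1: Z = R = 2050 Ω
  Z2: Z = R = 121 Ω
  Z3: Z = R = 32.6 Ω
Step 3 — With the output port shorted to ground, the output series arm Z2 runs from the junction to ground; the shunt arm Z3 also runs from the junction to ground. They appear in parallel: Z3 || Z2 = 25.68 Ω.
Step 4 — Series with input arm Z1: Z_in = Z1 + (Z3 || Z2) = 2076 Ω = 2076∠0.0° Ω.

Z = 2076 Ω = 2076∠0.0° Ω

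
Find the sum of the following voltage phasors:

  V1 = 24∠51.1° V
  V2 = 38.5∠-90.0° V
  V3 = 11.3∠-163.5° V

Step 1 — Convert each phasor to rectangular form:
  V1 = 24·(cos(51.1°) + j·sin(51.1°)) = 15.07 + j18.68 V
  V2 = 38.5·(cos(-90.0°) + j·sin(-90.0°)) = 0 - j38.5 V
  V3 = 11.3·(cos(-163.5°) + j·sin(-163.5°)) = -10.83 - j3.209 V
Step 2 — Sum components: V_total = 4.236 - j23.03 V.
Step 3 — Convert to polar: |V_total| = 23.42 V, ∠V_total = -79.6°.

V_total = 23.42∠-79.6° V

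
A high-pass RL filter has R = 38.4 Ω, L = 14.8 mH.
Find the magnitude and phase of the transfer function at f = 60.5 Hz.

Step 1 — Angular frequency: ω = 2π·60.5 = 380.1 rad/s.
Step 2 — Transfer function: H(jω) = jωL/(R + jωL).
Step 3 — Numerator jωL = j·5.626; denominator R + jωL = 38.4 + j5.626.
Step 4 — H = 0.02101 + j0.1434.
Step 5 — Magnitude: |H| = 0.145 (-16.8 dB); phase: φ = 81.7°.

|H| = 0.145 (-16.8 dB), φ = 81.7°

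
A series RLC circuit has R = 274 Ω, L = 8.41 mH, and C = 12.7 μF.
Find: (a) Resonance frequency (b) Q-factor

Step 1 — Resonance condition Im(Z)=0 gives ω₀ = 1/√(LC).
Step 2 — ω₀ = 1/√(0.00841·1.27e-05) = 3060 rad/s.
Step 3 — f₀ = ω₀/(2π) = 487 Hz.
Step 4 — Series Q: Q = ω₀L/R = 3060·0.00841/274 = 0.09392.

(a) f₀ = 487 Hz  (b) Q = 0.09392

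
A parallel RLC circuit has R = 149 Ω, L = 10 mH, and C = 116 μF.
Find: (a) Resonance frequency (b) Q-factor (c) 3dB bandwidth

Step 1 — Resonance: ω₀ = 1/√(LC) = 1/√(0.01·0.000116) = 928.5 rad/s.
Step 2 — f₀ = ω₀/(2π) = 147.8 Hz.
Step 3 — Parallel Q: Q = R/(ω₀L) = 149/(928.5·0.01) = 16.05.
Step 4 — Bandwidth: Δω = ω₀/Q = 57.86 rad/s; BW = Δω/(2π) = 9.208 Hz.

(a) f₀ = 147.8 Hz  (b) Q = 16.05  (c) BW = 9.208 Hz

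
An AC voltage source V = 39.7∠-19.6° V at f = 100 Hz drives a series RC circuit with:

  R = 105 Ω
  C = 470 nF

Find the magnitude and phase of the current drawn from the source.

Step 1 — Angular frequency: ω = 2π·f = 2π·100 = 628.3 rad/s.
Step 2 — Component impedances:
  R: Z = R = 105 Ω
  C: Z = 1/(jωC) = -j/(ω·C) = 0 - j3386 Ω
Step 3 — Series combination: Z_total = R + C = 105 - j3386 Ω = 3388∠-88.2° Ω.
Step 4 — Source phasor: V = 39.7∠-19.6° V = 37.4 - j13.32 V.
Step 5 — Ohm's law: I = V / Z_total = (37.4 - j13.32) / (105 - j3386) = 0.004271 + j0.01091 A.
Step 6 — Convert to polar: |I| = 0.01172 A, ∠I = 68.6°.

I = 0.01172∠68.6° A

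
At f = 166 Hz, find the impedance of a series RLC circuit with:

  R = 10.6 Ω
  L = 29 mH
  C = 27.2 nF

Step 1 — Angular frequency: ω = 2π·f = 2π·166 = 1043 rad/s.
Step 2 — Component impedances:
  R: Z = R = 10.6 Ω
  L: Z = jωL = j·1043·0.029 = 0 + j30.25 Ω
  C: Z = 1/(jωC) = -j/(ω·C) = 0 - j3.525e+04 Ω
Step 3 — Series combination: Z_total = R + L + C = 10.6 - j3.522e+04 Ω = 3.522e+04∠-90.0° Ω.

Z = 10.6 - j3.522e+04 Ω = 3.522e+04∠-90.0° Ω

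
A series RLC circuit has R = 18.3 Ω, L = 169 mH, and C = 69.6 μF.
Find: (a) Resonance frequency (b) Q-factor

Step 1 — Resonance condition Im(Z)=0 gives ω₀ = 1/√(LC).
Step 2 — ω₀ = 1/√(0.169·6.96e-05) = 291.6 rad/s.
Step 3 — f₀ = ω₀/(2π) = 46.41 Hz.
Step 4 — Series Q: Q = ω₀L/R = 291.6·0.169/18.3 = 2.693.

(a) f₀ = 46.41 Hz  (b) Q = 2.693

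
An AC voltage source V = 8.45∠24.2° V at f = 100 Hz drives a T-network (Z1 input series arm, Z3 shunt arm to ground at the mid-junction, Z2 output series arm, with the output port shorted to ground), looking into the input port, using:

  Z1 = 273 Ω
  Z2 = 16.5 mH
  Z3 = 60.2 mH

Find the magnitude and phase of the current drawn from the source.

Step 1 — Angular frequency: ω = 2π·f = 2π·100 = 628.3 rad/s.
Step 2 — Component impedances:
  Z1: Z = R = 273 Ω
  Z2: Z = jωL = j·628.3·0.0165 = 0 + j10.37 Ω
  Z3: Z = jωL = j·628.3·0.0602 = 0 + j37.82 Ω
Step 3 — With the output port shorted to ground, the output series arm Z2 runs from the junction to ground; the shunt arm Z3 also runs from the junction to ground. They appear in parallel: Z3 || Z2 = 0 + j8.137 Ω.
Step 4 — Series with input arm Z1: Z_in = Z1 + (Z3 || Z2) = 273 + j8.137 Ω = 273.1∠1.7° Ω.
Step 5 — Source phasor: V = 8.45∠24.2° V = 7.707 + j3.464 V.
Step 6 — Ohm's law: I = V / Z_total = (7.707 + j3.464) / (273 + j8.137) = 0.02859 + j0.01184 A.
Step 7 — Convert to polar: |I| = 0.03094 A, ∠I = 22.5°.

I = 0.03094∠22.5° A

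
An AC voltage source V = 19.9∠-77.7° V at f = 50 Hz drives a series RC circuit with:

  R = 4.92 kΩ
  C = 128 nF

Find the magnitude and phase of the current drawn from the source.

Step 1 — Angular frequency: ω = 2π·f = 2π·50 = 314.2 rad/s.
Step 2 — Component impedances:
  R: Z = R = 4920 Ω
  C: Z = 1/(jωC) = -j/(ω·C) = 0 - j2.487e+04 Ω
Step 3 — Series combination: Z_total = R + C = 4920 - j2.487e+04 Ω = 2.535e+04∠-78.8° Ω.
Step 4 — Source phasor: V = 19.9∠-77.7° V = 4.239 - j19.44 V.
Step 5 — Ohm's law: I = V / Z_total = (4.239 - j19.44) / (4920 - j2.487e+04) = 0.0007849 + j1.519e-05 A.
Step 6 — Convert to polar: |I| = 0.000785 A, ∠I = 1.1°.

I = 0.000785∠1.1° A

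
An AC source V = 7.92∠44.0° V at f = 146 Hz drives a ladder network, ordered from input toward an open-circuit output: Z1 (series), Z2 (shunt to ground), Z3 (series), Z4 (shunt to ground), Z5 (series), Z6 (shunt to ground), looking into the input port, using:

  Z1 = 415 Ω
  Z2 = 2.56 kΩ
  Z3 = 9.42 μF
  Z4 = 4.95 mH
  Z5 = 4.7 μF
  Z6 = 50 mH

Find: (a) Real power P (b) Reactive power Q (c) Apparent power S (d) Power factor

Step 1 — Angular frequency: ω = 2π·f = 2π·146 = 917.3 rad/s.
Step 2 — Component impedances:
  Z1: Z = R = 415 Ω
  Z2: Z = R = 2560 Ω
  Z3: Z = 1/(jωC) = -j/(ω·C) = 0 - j115.7 Ω
  Z4: Z = jωL = j·917.3·0.00495 = 0 + j4.541 Ω
  Z5: Z = 1/(jωC) = -j/(ω·C) = 0 - j231.9 Ω
  Z6: Z = jωL = j·917.3·0.05 = 0 + j45.87 Ω
Step 3 — Ladder network (open output): work backward from the far end, alternating series and parallel combinations. Z_in = 419.8 - j110.9 Ω = 434.2∠-14.8° Ω.
Step 4 — Source phasor: V = 7.92∠44.0° V = 5.697 + j5.502 V.
Step 5 — Current: I = V / Z = 0.009451 + j0.0156 A = 0.01824∠58.8° A.
Step 6 — Complex power: S = V·I* = 0.1397 - j0.03688 VA.
Step 7 — Real power: P = Re(S) = 0.1397 W.
Step 8 — Reactive power: Q = Im(S) = -0.03688 VAR.
Step 9 — Apparent power: |S| = 0.1445 VA.
Step 10 — Power factor: PF = P/|S| = 0.9669 (leading).

(a) P = 0.1397 W  (b) Q = -0.03688 VAR  (c) S = 0.1445 VA  (d) PF = 0.9669 (leading)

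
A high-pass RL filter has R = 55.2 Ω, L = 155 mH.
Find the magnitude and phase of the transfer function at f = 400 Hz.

Step 1 — Angular frequency: ω = 2π·400 = 2513 rad/s.
Step 2 — Transfer function: H(jω) = jωL/(R + jωL).
Step 3 — Numerator jωL = j·389.6; denominator R + jωL = 55.2 + j389.6.
Step 4 — H = 0.9803 + j0.1389.
Step 5 — Magnitude: |H| = 0.9901 (-0.1 dB); phase: φ = 8.1°.

|H| = 0.9901 (-0.1 dB), φ = 8.1°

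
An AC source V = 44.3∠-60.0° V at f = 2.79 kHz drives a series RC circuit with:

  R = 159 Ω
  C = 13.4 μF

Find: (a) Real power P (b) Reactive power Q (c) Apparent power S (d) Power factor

Step 1 — Angular frequency: ω = 2π·f = 2π·2790 = 1.753e+04 rad/s.
Step 2 — Component impedances:
  R: Z = R = 159 Ω
  C: Z = 1/(jωC) = -j/(ω·C) = 0 - j4.257 Ω
Step 3 — Series combination: Z_total = R + C = 159 - j4.257 Ω = 159.1∠-1.5° Ω.
Step 4 — Source phasor: V = 44.3∠-60.0° V = 22.15 - j38.36 V.
Step 5 — Current: I = V / Z = 0.1457 - j0.2374 A = 0.2785∠-58.5° A.
Step 6 — Complex power: S = V·I* = 12.33 - j0.3302 VA.
Step 7 — Real power: P = Re(S) = 12.33 W.
Step 8 — Reactive power: Q = Im(S) = -0.3302 VAR.
Step 9 — Apparent power: |S| = 12.34 VA.
Step 10 — Power factor: PF = P/|S| = 0.9996 (leading).

(a) P = 12.33 W  (b) Q = -0.3302 VAR  (c) S = 12.34 VA  (d) PF = 0.9996 (leading)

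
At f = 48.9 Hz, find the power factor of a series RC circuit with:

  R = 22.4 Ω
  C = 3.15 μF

Step 1 — Angular frequency: ω = 2π·f = 2π·48.9 = 307.2 rad/s.
Step 2 — Component impedances:
  R: Z = R = 22.4 Ω
  C: Z = 1/(jωC) = -j/(ω·C) = 0 - j1033 Ω
Step 3 — Series combination: Z_total = R + C = 22.4 - j1033 Ω = 1033∠-88.8° Ω.
Step 4 — Power factor: PF = cos(φ) = Re(Z)/|Z| = 22.4/1033.5 = 0.02167.
Step 5 — Type: Im(Z) = -1033 ⇒ leading (phase φ = -88.8°).

PF = 0.02167 (leading, φ = -88.8°)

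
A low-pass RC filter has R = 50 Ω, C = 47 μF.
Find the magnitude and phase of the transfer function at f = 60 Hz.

Step 1 — Angular frequency: ω = 2π·60 = 377 rad/s.
Step 2 — Transfer function: H(jω) = 1/(1 + jωRC).
Step 3 — Denominator: 1 + jωRC = 1 + j·377·50·4.7e-05 = 1 + j0.8859.
Step 4 — H = 0.5603 - j0.4964.
Step 5 — Magnitude: |H| = 0.7485 (-2.5 dB); phase: φ = -41.5°.

|H| = 0.7485 (-2.5 dB), φ = -41.5°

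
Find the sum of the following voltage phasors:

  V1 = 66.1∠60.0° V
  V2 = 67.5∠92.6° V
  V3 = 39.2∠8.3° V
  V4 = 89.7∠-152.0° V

Step 1 — Convert each phasor to rectangular form:
  V1 = 66.1·(cos(60.0°) + j·sin(60.0°)) = 33.05 + j57.24 V
  V2 = 67.5·(cos(92.6°) + j·sin(92.6°)) = -3.062 + j67.43 V
  V3 = 39.2·(cos(8.3°) + j·sin(8.3°)) = 38.79 + j5.659 V
  V4 = 89.7·(cos(-152.0°) + j·sin(-152.0°)) = -79.2 - j42.11 V
Step 2 — Sum components: V_total = -10.42 + j88.22 V.
Step 3 — Convert to polar: |V_total| = 88.84 V, ∠V_total = 96.7°.

V_total = 88.84∠96.7° V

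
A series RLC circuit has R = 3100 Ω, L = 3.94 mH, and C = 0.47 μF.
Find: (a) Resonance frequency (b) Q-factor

Step 1 — Resonance condition Im(Z)=0 gives ω₀ = 1/√(LC).
Step 2 — ω₀ = 1/√(0.00394·4.7e-07) = 2.324e+04 rad/s.
Step 3 — f₀ = ω₀/(2π) = 3698 Hz.
Step 4 — Series Q: Q = ω₀L/R = 2.324e+04·0.00394/3100 = 0.02954.

(a) f₀ = 3698 Hz  (b) Q = 0.02954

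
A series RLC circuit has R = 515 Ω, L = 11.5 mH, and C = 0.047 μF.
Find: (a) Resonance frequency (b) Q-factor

Step 1 — Resonance condition Im(Z)=0 gives ω₀ = 1/√(LC).
Step 2 — ω₀ = 1/√(0.0115·4.7e-08) = 4.301e+04 rad/s.
Step 3 — f₀ = ω₀/(2π) = 6846 Hz.
Step 4 — Series Q: Q = ω₀L/R = 4.301e+04·0.0115/515 = 0.9605.

(a) f₀ = 6846 Hz  (b) Q = 0.9605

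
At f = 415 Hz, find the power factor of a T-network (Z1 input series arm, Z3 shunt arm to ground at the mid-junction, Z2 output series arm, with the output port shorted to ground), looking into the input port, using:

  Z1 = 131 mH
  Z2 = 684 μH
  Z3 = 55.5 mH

Step 1 — Angular frequency: ω = 2π·f = 2π·415 = 2608 rad/s.
Step 2 — Component impedances:
  Z1: Z = jωL = j·2608·0.131 = 0 + j341.6 Ω
  Z2: Z = jωL = j·2608·0.000684 = 0 + j1.784 Ω
  Z3: Z = jωL = j·2608·0.0555 = 0 + j144.7 Ω
Step 3 — With the output port shorted to ground, the output series arm Z2 runs from the junction to ground; the shunt arm Z3 also runs from the junction to ground. They appear in parallel: Z3 || Z2 = 0 + j1.762 Ω.
Step 4 — Series with input arm Z1: Z_in = Z1 + (Z3 || Z2) = 0 + j343.3 Ω = 343.3∠90.0° Ω.
Step 5 — Power factor: PF = cos(φ) = Re(Z)/|Z| = 0/343.3 = 0.
Step 6 — Type: Im(Z) = 343.3 ⇒ lagging (phase φ = 90.0°).

PF = 0 (lagging, φ = 90.0°)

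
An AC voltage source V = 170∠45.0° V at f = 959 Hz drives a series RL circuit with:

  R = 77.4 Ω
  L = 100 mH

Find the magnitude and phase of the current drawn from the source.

Step 1 — Angular frequency: ω = 2π·f = 2π·959 = 6026 rad/s.
Step 2 — Component impedances:
  R: Z = R = 77.4 Ω
  L: Z = jωL = j·6026·0.1 = 0 + j602.6 Ω
Step 3 — Series combination: Z_total = R + L = 77.4 + j602.6 Ω = 607.5∠82.7° Ω.
Step 4 — Source phasor: V = 170∠45.0° V = 120.2 + j120.2 V.
Step 5 — Ohm's law: I = V / Z_total = (120.2 + j120.2) / (77.4 + j602.6) = 0.2215 - j0.171 A.
Step 6 — Convert to polar: |I| = 0.2798 A, ∠I = -37.7°.

I = 0.2798∠-37.7° A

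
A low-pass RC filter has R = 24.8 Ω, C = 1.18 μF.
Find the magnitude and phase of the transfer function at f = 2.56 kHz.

Step 1 — Angular frequency: ω = 2π·2560 = 1.608e+04 rad/s.
Step 2 — Transfer function: H(jω) = 1/(1 + jωRC).
Step 3 — Denominator: 1 + jωRC = 1 + j·1.608e+04·24.8·1.18e-06 = 1 + j0.4707.
Step 4 — H = 0.8186 - j0.3853.
Step 5 — Magnitude: |H| = 0.9048 (-0.9 dB); phase: φ = -25.2°.

|H| = 0.9048 (-0.9 dB), φ = -25.2°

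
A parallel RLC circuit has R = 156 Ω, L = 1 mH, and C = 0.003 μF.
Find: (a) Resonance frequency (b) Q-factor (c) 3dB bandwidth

Step 1 — Resonance: ω₀ = 1/√(LC) = 1/√(0.001·3e-09) = 5.774e+05 rad/s.
Step 2 — f₀ = ω₀/(2π) = 9.189e+04 Hz.
Step 3 — Parallel Q: Q = R/(ω₀L) = 156/(5.774e+05·0.001) = 0.2702.
Step 4 — Bandwidth: Δω = ω₀/Q = 2.137e+06 rad/s; BW = Δω/(2π) = 3.401e+05 Hz.

(a) f₀ = 9.189e+04 Hz  (b) Q = 0.2702  (c) BW = 3.401e+05 Hz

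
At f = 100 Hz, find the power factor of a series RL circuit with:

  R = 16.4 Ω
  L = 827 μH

Step 1 — Angular frequency: ω = 2π·f = 2π·100 = 628.3 rad/s.
Step 2 — Component impedances:
  R: Z = R = 16.4 Ω
  L: Z = jωL = j·628.3·0.000827 = 0 + j0.5196 Ω
Step 3 — Series combination: Z_total = R + L = 16.4 + j0.5196 Ω = 16.41∠1.8° Ω.
Step 4 — Power factor: PF = cos(φ) = Re(Z)/|Z| = 16.4/16.408 = 0.9995.
Step 5 — Type: Im(Z) = 0.5196 ⇒ lagging (phase φ = 1.8°).

PF = 0.9995 (lagging, φ = 1.8°)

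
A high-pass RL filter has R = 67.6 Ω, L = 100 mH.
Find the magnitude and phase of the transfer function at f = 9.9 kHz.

Step 1 — Angular frequency: ω = 2π·9900 = 6.22e+04 rad/s.
Step 2 — Transfer function: H(jω) = jωL/(R + jωL).
Step 3 — Numerator jωL = j·6220; denominator R + jωL = 67.6 + j6220.
Step 4 — H = 0.9999 + j0.01087.
Step 5 — Magnitude: |H| = 0.9999 (-0.0 dB); phase: φ = 0.6°.

|H| = 0.9999 (-0.0 dB), φ = 0.6°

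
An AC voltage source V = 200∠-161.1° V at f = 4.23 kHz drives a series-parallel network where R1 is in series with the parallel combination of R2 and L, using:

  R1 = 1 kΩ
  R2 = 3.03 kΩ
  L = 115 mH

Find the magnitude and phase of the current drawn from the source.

Step 1 — Angular frequency: ω = 2π·f = 2π·4230 = 2.658e+04 rad/s.
Step 2 — Component impedances:
  R1: Z = R = 1000 Ω
  R2: Z = R = 3030 Ω
  L: Z = jωL = j·2.658e+04·0.115 = 0 + j3056 Ω
Step 3 — Parallel branch: R2 || L = 1/(1/R2 + 1/L) = 1528 + j1515 Ω.
Step 4 — Series with R1: Z_total = R1 + (R2 || L) = 2528 + j1515 Ω = 2947∠30.9° Ω.
Step 5 — Source phasor: V = 200∠-161.1° V = -189.2 - j64.78 V.
Step 6 — Ohm's law: I = V / Z_total = (-189.2 - j64.78) / (2528 + j1515) = -0.06637 + j0.01414 A.
Step 7 — Convert to polar: |I| = 0.06786 A, ∠I = 168.0°.

I = 0.06786∠168.0° A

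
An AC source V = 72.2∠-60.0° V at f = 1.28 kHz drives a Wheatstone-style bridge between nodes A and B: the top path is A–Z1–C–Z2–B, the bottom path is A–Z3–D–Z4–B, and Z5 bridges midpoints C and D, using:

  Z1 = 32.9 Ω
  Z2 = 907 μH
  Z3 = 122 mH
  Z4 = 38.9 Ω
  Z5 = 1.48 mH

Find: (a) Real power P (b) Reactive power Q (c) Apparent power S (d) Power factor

Step 1 — Angular frequency: ω = 2π·f = 2π·1280 = 8042 rad/s.
Step 2 — Component impedances:
  Z1: Z = R = 32.9 Ω
  Z2: Z = jωL = j·8042·0.000907 = 0 + j7.295 Ω
  Z3: Z = jωL = j·8042·0.122 = 0 + j981.2 Ω
  Z4: Z = R = 38.9 Ω
  Z5: Z = jωL = j·8042·0.00148 = 0 + j11.9 Ω
Step 3 — Bridge requires nodal analysis (the Z5 bridge couples midpoints C and D, so the two paths cannot be reduced to a simple series/parallel combination). Setting node B to ground and injecting 1 A at node A, the 3-node admittance system at A, C, D solves to V_A = Z_AB = 33.91 + j7.723 Ω = 34.78∠12.8° Ω.
Step 4 — Source phasor: V = 72.2∠-60.0° V = 36.1 - j62.53 V.
Step 5 — Current: I = V / Z = 0.6128 - j1.984 A = 2.076∠-72.8° A.
Step 6 — Complex power: S = V·I* = 146.1 + j33.29 VA.
Step 7 — Real power: P = Re(S) = 146.1 W.
Step 8 — Reactive power: Q = Im(S) = 33.29 VAR.
Step 9 — Apparent power: |S| = 149.9 VA.
Step 10 — Power factor: PF = P/|S| = 0.975 (lagging).

(a) P = 146.1 W  (b) Q = 33.29 VAR  (c) S = 149.9 VA  (d) PF = 0.975 (lagging)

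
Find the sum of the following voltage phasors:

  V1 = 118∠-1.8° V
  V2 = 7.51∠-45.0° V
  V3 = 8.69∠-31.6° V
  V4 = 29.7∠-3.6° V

Step 1 — Convert each phasor to rectangular form:
  V1 = 118·(cos(-1.8°) + j·sin(-1.8°)) = 117.9 - j3.706 V
  V2 = 7.51·(cos(-45.0°) + j·sin(-45.0°)) = 5.31 - j5.31 V
  V3 = 8.69·(cos(-31.6°) + j·sin(-31.6°)) = 7.402 - j4.553 V
  V4 = 29.7·(cos(-3.6°) + j·sin(-3.6°)) = 29.64 - j1.865 V
Step 2 — Sum components: V_total = 160.3 - j15.44 V.
Step 3 — Convert to polar: |V_total| = 161 V, ∠V_total = -5.5°.

V_total = 161∠-5.5° V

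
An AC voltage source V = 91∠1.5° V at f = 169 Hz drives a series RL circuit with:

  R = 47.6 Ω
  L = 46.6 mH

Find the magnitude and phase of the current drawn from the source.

Step 1 — Angular frequency: ω = 2π·f = 2π·169 = 1062 rad/s.
Step 2 — Component impedances:
  R: Z = R = 47.6 Ω
  L: Z = jωL = j·1062·0.0466 = 0 + j49.48 Ω
Step 3 — Series combination: Z_total = R + L = 47.6 + j49.48 Ω = 68.66∠46.1° Ω.
Step 4 — Source phasor: V = 91∠1.5° V = 90.97 + j2.382 V.
Step 5 — Ohm's law: I = V / Z_total = (90.97 + j2.382) / (47.6 + j49.48) = 0.9435 - j0.9308 A.
Step 6 — Convert to polar: |I| = 1.325 A, ∠I = -44.6°.

I = 1.325∠-44.6° A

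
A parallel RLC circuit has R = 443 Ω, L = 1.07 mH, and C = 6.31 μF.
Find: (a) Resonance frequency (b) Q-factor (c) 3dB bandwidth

Step 1 — Resonance: ω₀ = 1/√(LC) = 1/√(0.00107·6.31e-06) = 1.217e+04 rad/s.
Step 2 — f₀ = ω₀/(2π) = 1937 Hz.
Step 3 — Parallel Q: Q = R/(ω₀L) = 443/(1.217e+04·0.00107) = 34.02.
Step 4 — Bandwidth: Δω = ω₀/Q = 357.7 rad/s; BW = Δω/(2π) = 56.94 Hz.

(a) f₀ = 1937 Hz  (b) Q = 34.02  (c) BW = 56.94 Hz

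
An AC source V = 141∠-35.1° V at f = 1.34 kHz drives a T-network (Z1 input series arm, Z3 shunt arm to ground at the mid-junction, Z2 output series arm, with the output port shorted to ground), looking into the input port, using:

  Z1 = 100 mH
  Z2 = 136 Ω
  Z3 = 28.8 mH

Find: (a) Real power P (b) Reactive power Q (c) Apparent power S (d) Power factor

Step 1 — Angular frequency: ω = 2π·f = 2π·1340 = 8419 rad/s.
Step 2 — Component impedances:
  Z1: Z = jωL = j·8419·0.1 = 0 + j841.9 Ω
  Z2: Z = R = 136 Ω
  Z3: Z = jωL = j·8419·0.0288 = 0 + j242.5 Ω
Step 3 — With the output port shorted to ground, the output series arm Z2 runs from the junction to ground; the shunt arm Z3 also runs from the junction to ground. They appear in parallel: Z3 || Z2 = 103.5 + j58.03 Ω.
Step 4 — Series with input arm Z1: Z_in = Z1 + (Z3 || Z2) = 103.5 + j900 Ω = 905.9∠83.4° Ω.
Step 5 — Source phasor: V = 141∠-35.1° V = 115.4 - j81.08 V.
Step 6 — Current: I = V / Z = -0.07437 - j0.1367 A = 0.1556∠-118.5° A.
Step 7 — Complex power: S = V·I* = 2.506 + j21.8 VA.
Step 8 — Real power: P = Re(S) = 2.506 W.
Step 9 — Reactive power: Q = Im(S) = 21.8 VAR.
Step 10 — Apparent power: |S| = 21.95 VA.
Step 11 — Power factor: PF = P/|S| = 0.1142 (lagging).

(a) P = 2.506 W  (b) Q = 21.8 VAR  (c) S = 21.95 VA  (d) PF = 0.1142 (lagging)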